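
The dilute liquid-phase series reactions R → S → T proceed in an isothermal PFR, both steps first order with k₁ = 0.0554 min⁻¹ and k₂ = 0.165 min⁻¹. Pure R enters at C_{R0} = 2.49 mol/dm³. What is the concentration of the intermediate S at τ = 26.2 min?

For first-order series with pure R initially, C_S(τ) = k₁C_{R0}/(k₂−k₁)·(e^(−k₁τ) − e^(−k₂τ)).
e^(−k₁τ) = e^(−0.0554×26.2) = e^(−1.451) = 0.2342; e^(−k₂τ) = e^(−4.323) = 0.01326.
C_S = 0.0554×2.49/(0.165−0.0554) × (0.2342−0.01326) = 1.259×0.2210 = 0.2781 mol/dm³.

0.278 mol/dm³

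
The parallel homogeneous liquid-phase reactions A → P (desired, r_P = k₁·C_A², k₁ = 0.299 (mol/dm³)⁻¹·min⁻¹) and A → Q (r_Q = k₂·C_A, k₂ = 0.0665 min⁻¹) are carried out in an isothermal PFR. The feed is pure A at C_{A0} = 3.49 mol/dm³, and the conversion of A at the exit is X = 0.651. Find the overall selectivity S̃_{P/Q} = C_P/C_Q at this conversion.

C_A = C_{A0}(1−X) = 1.218 mol/dm³.
Along a PFR/batch, dC_Q/dC_A = −r_Q/(r_P+r_Q) = −k₂/(k₂+k₁·C_A).
Integrating from C_{A0} to C_A: C_Q = (0.0665/0.299)·ln[(0.0665+0.299·3.49)/(0.0665+0.299·1.22)] = 0.2224·ln(1.110/0.4307) = 0.2106 mol/dm³.
Then C_P = (C_{A0}−C_A) − C_Q = 2.272 − 0.2106 = 2.061 mol/dm³.
S̃_{P/Q} = C_P/C_Q = 2.061/0.2106 = 9.79.

9.79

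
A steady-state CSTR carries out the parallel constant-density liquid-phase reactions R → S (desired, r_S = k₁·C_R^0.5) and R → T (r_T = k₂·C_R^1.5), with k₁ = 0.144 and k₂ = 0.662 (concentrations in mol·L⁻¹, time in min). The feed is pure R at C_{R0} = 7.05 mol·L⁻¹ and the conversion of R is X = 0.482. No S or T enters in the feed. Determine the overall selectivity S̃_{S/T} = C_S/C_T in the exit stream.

Exit C_R = C_{R0}(1−X) = 7.05×0.518 = 3.652 mol·L⁻¹.
A CSTR operates uniformly at the exit composition, giving r_S = 0.2752 and r_T = 4.620 (each k·C_R^n at C_R = 3.652).
Overall selectivity = C_S/C_T = r_Sτ/(r_Tτ) = r_S/r_T = 0.0596.

0.0596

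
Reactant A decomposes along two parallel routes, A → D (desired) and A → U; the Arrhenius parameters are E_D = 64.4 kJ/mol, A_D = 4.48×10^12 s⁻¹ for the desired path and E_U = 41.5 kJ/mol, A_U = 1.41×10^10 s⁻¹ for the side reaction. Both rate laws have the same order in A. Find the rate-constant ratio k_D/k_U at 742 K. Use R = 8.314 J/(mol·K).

k_D/k_U = (A_D/A_U)·exp[−(E_D−E_U)/(RT)] = (A_D/A_U)·exp[(E_U−E_D)/(RT)].
(E_U−E_D)/(RT) = (41.5−64.4)×10³/(8.314×742) = -22900/6169 = -3.712.
k_D/k_U = (4.48×10^12/1.41×10^10)·exp(-3.712) = 317.7 × 0.02443 = 7.76.
Since E_D > E_U, raising the temperature improves selectivity toward D.

7.76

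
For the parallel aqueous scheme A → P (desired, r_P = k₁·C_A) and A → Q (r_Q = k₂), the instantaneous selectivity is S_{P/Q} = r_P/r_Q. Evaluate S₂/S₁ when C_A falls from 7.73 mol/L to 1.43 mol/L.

S_{P/Q} = (k₁/k₂)·C_A, so S₂/S₁ = (C_{A,2}/C_{A,1}).
= 1.43/7.73 = 0.185.
Selectivity toward P falls as C_A falls — high-concentration operation is favoured.

0.185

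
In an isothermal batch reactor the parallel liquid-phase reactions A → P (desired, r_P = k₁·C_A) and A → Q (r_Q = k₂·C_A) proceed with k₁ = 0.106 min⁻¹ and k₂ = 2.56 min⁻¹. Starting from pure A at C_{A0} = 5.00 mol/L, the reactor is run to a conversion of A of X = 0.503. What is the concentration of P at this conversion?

0.1000 mol/L

C_A = C_{A0}(1−X) = 2.485 mol/L.
Both paths are first order in A, so the instantaneous fraction to P is constant: dC_P/d(−C_A) = k₁/(k₁+k₂) = 0.03976.
C_P = 0.03976·(C_{A0}−C_A) = 0.03976×2.515 = 0.1000 mol/L.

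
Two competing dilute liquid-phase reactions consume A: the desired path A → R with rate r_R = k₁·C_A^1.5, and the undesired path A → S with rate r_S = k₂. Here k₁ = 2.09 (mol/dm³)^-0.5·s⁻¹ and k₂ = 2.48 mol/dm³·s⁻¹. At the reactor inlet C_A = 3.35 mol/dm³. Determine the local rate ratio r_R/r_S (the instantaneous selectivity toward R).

5.17

S_{R/S} = r_R/r_S = (k₁·C_A^1.5)/(k₂) = (k₁/k₂)·C_A^1.5.
= (2.09×3.350^1.5) / (2.48) = 12.81/2.480 = 5.17.
Since the desired path is higher order in A, keeping C_A high (PFR or concentrated feed) favours R.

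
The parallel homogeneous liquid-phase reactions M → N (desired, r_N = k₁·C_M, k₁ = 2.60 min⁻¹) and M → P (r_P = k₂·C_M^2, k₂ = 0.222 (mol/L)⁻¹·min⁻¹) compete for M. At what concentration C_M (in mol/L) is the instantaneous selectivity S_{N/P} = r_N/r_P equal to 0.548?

S_{N/P} = (k₁/k₂)·C_M⁻¹ ⇒ C_M = (S·k₂/k₁)^(-1).
= (0.548×0.222/2.60)^(-1) = (0.04679)^(-1) = 21.4 mol/L.

21.4 mol/L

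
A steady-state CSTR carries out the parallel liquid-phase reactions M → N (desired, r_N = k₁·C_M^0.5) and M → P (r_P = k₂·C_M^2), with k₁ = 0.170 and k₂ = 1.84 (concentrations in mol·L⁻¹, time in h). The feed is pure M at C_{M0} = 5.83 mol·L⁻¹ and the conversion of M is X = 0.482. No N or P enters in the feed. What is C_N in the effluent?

Exit C_M = C_{M0}(1−X) = 5.83×0.518 = 3.020 mol·L⁻¹.
A CSTR operates uniformly at the exit composition, giving r_N = 0.2954 and r_P = 16.78 (each k·C_M^n at C_M = 3.020).
Fraction of consumed M going to N: r_N/(r_N+r_P) = 0.01730.
C_N = 0.01730·C_{M0}·X = 0.01730×5.83×0.482 = 0.0486 mol·L⁻¹.

0.0486 mol·L⁻¹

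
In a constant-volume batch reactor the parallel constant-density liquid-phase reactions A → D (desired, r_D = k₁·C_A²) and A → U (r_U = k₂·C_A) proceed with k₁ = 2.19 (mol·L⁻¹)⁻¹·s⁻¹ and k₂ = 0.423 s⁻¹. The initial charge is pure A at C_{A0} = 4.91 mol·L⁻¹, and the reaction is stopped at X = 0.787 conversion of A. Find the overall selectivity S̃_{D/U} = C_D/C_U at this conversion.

C_A = C_{A0}(1−X) = 1.046 mol·L⁻¹.
Along a PFR/batch, dC_U/dC_A = −r_U/(r_D+r_U) = −k₂/(k₂+k₁·C_A).
Integrating from C_{A0} to C_A: C_U = (0.423/2.19)·ln[(0.423+2.19·4.91)/(0.423+2.19·1.05)] = 0.1932·ln(11.18/2.713) = 0.2734 mol·L⁻¹.
Then C_D = (C_{A0}−C_A) − C_U = 3.864 − 0.2734 = 3.591 mol·L⁻¹.
S̃_{D/U} = C_D/C_U = 3.591/0.2734 = 13.1.

13.1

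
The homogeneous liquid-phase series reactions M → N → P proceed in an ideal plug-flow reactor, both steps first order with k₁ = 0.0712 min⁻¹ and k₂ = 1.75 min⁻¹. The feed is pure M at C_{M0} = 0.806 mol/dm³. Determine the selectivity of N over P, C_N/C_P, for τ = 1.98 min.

For first-order series with pure M initially, C_N(τ) = k₁C_{M0}/(k₂−k₁)·(e^(−k₁τ) − e^(−k₂τ)).
e^(−k₁τ) = e^(−0.0712×1.98) = e^(−0.1410) = 0.8685; e^(−k₂τ) = e^(−3.465) = 0.03127.
C_N = 0.0712×0.806/(1.75−0.0712) × (0.8685−0.03127) = 0.03418×0.8372 = 0.02862 mol/dm³.
C_M = C_{M0}e^(−k₁τ) = 0.7000 mol/dm³, so C_P = C_{M0}−C_M−C_N = 0.07736 mol/dm³; C_N/C_P = 0.370.

0.370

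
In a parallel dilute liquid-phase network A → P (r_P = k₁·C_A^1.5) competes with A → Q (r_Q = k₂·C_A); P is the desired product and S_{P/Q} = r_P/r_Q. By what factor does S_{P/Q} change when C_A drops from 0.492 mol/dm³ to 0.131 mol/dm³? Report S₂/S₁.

0.516

S_{P/Q} = (k₁/k₂)·C_A^0.5, so S₂/S₁ = (C_{A,2}/C_{A,1})^0.5.
= (0.131/0.492)^0.5 = (0.2663)^0.5 = 0.516.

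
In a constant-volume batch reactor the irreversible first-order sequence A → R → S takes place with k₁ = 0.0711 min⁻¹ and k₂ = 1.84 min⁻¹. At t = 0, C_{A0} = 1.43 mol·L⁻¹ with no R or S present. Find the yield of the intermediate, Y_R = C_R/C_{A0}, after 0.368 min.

For first-order series with pure A initially, C_R(t) = k₁C_{A0}/(k₂−k₁)·(e^(−k₁t) − e^(−k₂t)).
e^(−k₁t) = e^(−0.0711×0.368) = e^(−0.02616) = 0.9742; e^(−k₂t) = e^(−0.6771) = 0.5081.
C_R = 0.0711×1.43/(1.84−0.0711) × (0.9742−0.5081) = 0.05748×0.4661 = 0.02679 mol·L⁻¹.
Y_R = C_R/C_{A0} = 0.02679/1.43 = 0.0187.

0.0187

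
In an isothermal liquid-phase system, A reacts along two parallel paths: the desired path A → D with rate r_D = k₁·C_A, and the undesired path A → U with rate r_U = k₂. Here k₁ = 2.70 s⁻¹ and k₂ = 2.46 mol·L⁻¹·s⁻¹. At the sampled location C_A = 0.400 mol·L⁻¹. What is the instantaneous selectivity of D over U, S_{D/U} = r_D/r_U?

S_{D/U} = r_D/r_U = (k₁·C_A)/(k₂) = (k₁/k₂)·C_A.
= (2.70×0.4000) / (2.46) = 1.080/2.460 = 0.439.
Since the desired path is higher order in A, keeping C_A high (PFR or concentrated feed) favours D.

0.439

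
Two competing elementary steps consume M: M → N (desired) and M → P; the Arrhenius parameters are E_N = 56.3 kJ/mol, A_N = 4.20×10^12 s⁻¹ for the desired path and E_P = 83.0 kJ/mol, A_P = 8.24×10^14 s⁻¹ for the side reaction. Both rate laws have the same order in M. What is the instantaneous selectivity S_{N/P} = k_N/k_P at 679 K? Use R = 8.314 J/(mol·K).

0.577

k_N/k_P = (A_N/A_P)·exp[−(E_N−E_P)/(RT)] = (A_N/A_P)·exp[(E_P−E_N)/(RT)].
(E_P−E_N)/(RT) = (83.0−56.3)×10³/(8.314×679) = 26700/5645 = 4.730.
k_N/k_P = (4.20×10^12/8.24×10^14)·exp(4.730) = 0.005097 × 113.3 = 0.577.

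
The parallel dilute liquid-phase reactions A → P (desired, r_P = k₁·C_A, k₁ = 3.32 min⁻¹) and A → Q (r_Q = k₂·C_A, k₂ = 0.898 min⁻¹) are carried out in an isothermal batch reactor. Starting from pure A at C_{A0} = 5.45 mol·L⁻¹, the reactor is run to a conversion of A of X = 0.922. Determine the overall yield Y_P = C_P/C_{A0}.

C_A = C_{A0}(1−X) = 0.4251 mol·L⁻¹.
Both paths are first order in A, so the instantaneous fraction to P is constant: dC_P/d(−C_A) = k₁/(k₁+k₂) = 0.7871.
C_P = 0.7871·(C_{A0}−C_A) = 0.7871×5.025 = 3.96 mol·L⁻¹.
Y_P = C_P/C_{A0} = 3.955/5.45 = 0.726.

0.726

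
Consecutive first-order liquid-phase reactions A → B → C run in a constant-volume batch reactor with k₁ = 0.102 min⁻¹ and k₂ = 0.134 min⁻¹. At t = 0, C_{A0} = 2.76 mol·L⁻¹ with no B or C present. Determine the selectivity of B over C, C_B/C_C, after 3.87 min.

The intermediate concentration in a first-order A→B→C sequence is C_B = k₁C_{A0}(e^(−k₁t) − e^(−k₂t))/(k₂−k₁).
e^(−k₁t) = e^(−0.102×3.87) = e^(−0.3947) = 0.6739; e^(−k₂t) = e^(−0.5186) = 0.5954.
C_B = 0.102×2.76/(0.134−0.102) × (0.6739−0.5954) = 8.797×0.07849 = 0.6905 mol·L⁻¹.
C_A = C_{A0}e^(−k₁t) = 1.860 mol·L⁻¹, so C_C = C_{A0}−C_A−C_B = 0.2096 mol·L⁻¹; C_B/C_C = 3.29.

3.29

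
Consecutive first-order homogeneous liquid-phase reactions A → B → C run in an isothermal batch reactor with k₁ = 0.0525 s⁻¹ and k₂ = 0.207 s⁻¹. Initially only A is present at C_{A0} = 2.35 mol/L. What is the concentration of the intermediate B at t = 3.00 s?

0.253 mol/L

Solving the coupled first-order balances gives C_B(t) = [k₁/(k₂−k₁)]·C_{A0}·(e^(−k₁t) − e^(−k₂t)).
e^(−k₁t) = e^(−0.0525×3.00) = e^(−0.1575) = 0.8543; e^(−k₂t) = e^(−0.6210) = 0.5374.
C_B = 0.0525×2.35/(0.207−0.0525) × (0.8543−0.5374) = 0.7985×0.3169 = 0.2530 mol/L.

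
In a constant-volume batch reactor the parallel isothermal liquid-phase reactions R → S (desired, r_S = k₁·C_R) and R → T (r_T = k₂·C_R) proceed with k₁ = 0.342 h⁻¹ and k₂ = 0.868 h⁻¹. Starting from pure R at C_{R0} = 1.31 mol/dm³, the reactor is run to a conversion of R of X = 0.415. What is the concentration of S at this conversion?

0.154 mol/dm³

C_R = C_{R0}(1−X) = 0.7663 mol/dm³.
Both paths are first order in R, so the instantaneous fraction to S is constant: dC_S/d(−C_R) = k₁/(k₁+k₂) = 0.2826.
C_S = 0.2826·(C_{R0}−C_R) = 0.2826×0.5437 = 0.154 mol/dm³.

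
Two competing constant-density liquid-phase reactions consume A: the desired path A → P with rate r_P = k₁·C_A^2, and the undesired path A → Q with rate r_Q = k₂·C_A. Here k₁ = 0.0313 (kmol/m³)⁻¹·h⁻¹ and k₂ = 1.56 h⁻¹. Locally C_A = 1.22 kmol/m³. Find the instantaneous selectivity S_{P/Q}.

0.0245

S_{P/Q} = r_P/r_Q = (k₁·C_A^2)/(k₂·C_A) = (k₁/k₂)·C_A.
= (0.0313×1.220^2) / (1.56×1.220) = 0.04659/1.903 = 0.0245.
Since the desired path is higher order in A, keeping C_A high (PFR or concentrated feed) favours P.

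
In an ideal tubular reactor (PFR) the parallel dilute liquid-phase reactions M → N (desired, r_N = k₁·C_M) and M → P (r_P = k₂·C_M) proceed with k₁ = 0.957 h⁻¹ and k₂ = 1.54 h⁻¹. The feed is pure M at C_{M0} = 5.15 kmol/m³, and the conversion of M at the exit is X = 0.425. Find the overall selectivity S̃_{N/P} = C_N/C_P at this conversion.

0.621

C_M = C_{M0}(1−X) = 2.961 kmol/m³.
Both paths are first order in M, so the instantaneous fraction to N is constant: dC_N/d(−C_M) = k₁/(k₁+k₂) = 0.3833.
C_N = 0.3833·(C_{M0}−C_M) = 0.3833×2.189 = 0.839 kmol/m³.
C_P = (C_{M0}−C_M)−C_N = 1.350 kmol/m³; S̃_{N/P} = 0.8389/1.350 = 0.621.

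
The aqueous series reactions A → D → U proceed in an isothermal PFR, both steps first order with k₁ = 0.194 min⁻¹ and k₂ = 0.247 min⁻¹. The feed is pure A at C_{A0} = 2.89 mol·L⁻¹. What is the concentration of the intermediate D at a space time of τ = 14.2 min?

Solving the coupled first-order balances gives C_D(τ) = [k₁/(k₂−k₁)]·C_{A0}·(e^(−k₁τ) − e^(−k₂τ)).
e^(−k₁τ) = e^(−0.194×14.2) = e^(−2.755) = 0.06362; e^(−k₂τ) = e^(−3.507) = 0.02997.
C_D = 0.194×2.89/(0.247−0.194) × (0.06362−0.02997) = 10.58×0.03365 = 0.3559 mol·L⁻¹.

0.356 mol·L⁻¹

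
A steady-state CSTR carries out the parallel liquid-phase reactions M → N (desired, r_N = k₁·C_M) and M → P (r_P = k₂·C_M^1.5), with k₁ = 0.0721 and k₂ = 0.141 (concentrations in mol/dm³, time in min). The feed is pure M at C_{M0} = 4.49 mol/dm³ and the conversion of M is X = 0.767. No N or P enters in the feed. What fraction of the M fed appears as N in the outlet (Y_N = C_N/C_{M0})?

Exit C_M = C_{M0}(1−X) = 4.49×0.233 = 1.046 mol/dm³.
A CSTR operates uniformly at the exit composition, giving r_N = 0.07543 and r_P = 0.1509 (each k·C_M^n at C_M = 1.046).
Fraction of consumed M going to N: r_N/(r_N+r_P) = 0.3333.
C_N = 0.3333·C_{M0}·X = 0.3333×4.49×0.767 = 1.15 mol/dm³; Y_N = C_N/C_{M0} = 0.256.

0.256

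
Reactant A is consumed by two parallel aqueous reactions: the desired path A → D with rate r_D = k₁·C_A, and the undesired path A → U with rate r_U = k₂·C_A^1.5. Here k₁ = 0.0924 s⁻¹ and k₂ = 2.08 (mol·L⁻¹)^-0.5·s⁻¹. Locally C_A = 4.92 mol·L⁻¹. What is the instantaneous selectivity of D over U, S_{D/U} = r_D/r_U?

0.0200

S_{D/U} = r_D/r_U = (k₁·C_A)/(k₂·C_A^1.5) = (k₁/k₂)·C_A^-0.5.
= (0.0924×4.920) / (2.08×4.920^1.5) = 0.4546/22.70 = 0.0200.
The undesired path is higher order in A, so low C_A (CSTR or dilute feed) favours D.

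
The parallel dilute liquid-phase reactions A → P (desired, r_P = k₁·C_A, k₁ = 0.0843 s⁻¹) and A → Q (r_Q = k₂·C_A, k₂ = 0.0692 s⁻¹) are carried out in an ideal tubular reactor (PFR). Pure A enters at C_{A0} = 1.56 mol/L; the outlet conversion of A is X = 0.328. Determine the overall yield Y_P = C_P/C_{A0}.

0.180

C_A = C_{A0}(1−X) = 1.048 mol/L.
Both paths are first order in A, so the instantaneous fraction to P is constant: dC_P/d(−C_A) = k₁/(k₁+k₂) = 0.5492.
C_P = 0.5492·(C_{A0}−C_A) = 0.5492×0.5117 = 0.281 mol/L.
Y_P = C_P/C_{A0} = 0.2810/1.56 = 0.180.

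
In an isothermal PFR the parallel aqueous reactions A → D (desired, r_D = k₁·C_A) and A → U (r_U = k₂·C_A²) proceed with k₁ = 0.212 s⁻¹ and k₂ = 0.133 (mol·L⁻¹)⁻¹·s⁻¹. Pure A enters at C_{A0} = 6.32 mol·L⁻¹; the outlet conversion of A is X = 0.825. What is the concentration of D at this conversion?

1.71 mol·L⁻¹

C_A = C_{A0}(1−X) = 1.106 mol·L⁻¹.
Along a PFR/batch, dC_D/dC_A = −r_D/(r_D+r_U) = −k₁/(k₁+k₂·C_A).
Integrating from C_{A0} to C_A: C_D = (0.212/0.133)·ln[(0.212+0.133·6.32)/(0.212+0.133·1.11)] = 1.594·ln(1.053/0.3591) = 1.714 mol·L⁻¹.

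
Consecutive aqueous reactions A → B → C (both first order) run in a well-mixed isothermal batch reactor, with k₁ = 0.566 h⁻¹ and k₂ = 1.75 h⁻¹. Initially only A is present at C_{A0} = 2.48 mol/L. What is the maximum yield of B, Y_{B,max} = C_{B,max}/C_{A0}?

0.189

At the optimum, C_{B,max}/C_{A0} = (k₁/k₂)^[k₂/(k₂−k₁)].
= (0.566/1.75)^(1.75/(1.75−0.566)) = (0.3234)^(1.478) = 0.1886.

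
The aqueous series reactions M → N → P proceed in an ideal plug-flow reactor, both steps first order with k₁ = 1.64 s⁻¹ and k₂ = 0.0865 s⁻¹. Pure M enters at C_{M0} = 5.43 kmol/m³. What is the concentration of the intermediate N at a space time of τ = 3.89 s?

4.08 kmol/m³

The intermediate concentration in a first-order A→B→C sequence is C_N = k₁C_{M0}(e^(−k₁τ) − e^(−k₂τ))/(k₂−k₁).
e^(−k₁τ) = e^(−1.64×3.89) = e^(−6.380) = 0.001696; e^(−k₂τ) = e^(−0.3365) = 0.7143.
C_N = 1.64×5.43/(0.0865−1.64) × (0.001696−0.7143) = (-5.732)×(-0.7126) = 4.085 kmol/m³.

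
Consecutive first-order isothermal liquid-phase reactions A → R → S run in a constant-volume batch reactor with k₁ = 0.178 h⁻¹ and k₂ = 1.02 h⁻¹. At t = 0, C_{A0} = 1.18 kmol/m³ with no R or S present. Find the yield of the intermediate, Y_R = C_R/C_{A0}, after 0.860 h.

Solving the coupled first-order balances gives C_R(t) = [k₁/(k₂−k₁)]·C_{A0}·(e^(−k₁t) − e^(−k₂t)).
e^(−k₁t) = e^(−0.178×0.860) = e^(−0.1531) = 0.8581; e^(−k₂t) = e^(−0.8772) = 0.4159.
C_R = 0.178×1.18/(1.02−0.178) × (0.8581−0.4159) = 0.2495×0.4421 = 0.1103 kmol/m³.
Y_R = C_R/C_{A0} = 0.1103/1.18 = 0.0935.

0.0935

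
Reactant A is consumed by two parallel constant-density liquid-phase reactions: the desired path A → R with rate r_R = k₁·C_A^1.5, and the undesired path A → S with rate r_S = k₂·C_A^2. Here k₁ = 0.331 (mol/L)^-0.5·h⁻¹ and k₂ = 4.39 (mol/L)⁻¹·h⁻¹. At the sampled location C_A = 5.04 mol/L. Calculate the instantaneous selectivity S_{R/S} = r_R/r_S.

S_{R/S} = r_R/r_S = (k₁·C_A^1.5)/(k₂·C_A^2) = (k₁/k₂)·C_A^-0.5.
= (0.331×5.040^1.5) / (4.39×5.040^2) = 3.745/111.5 = 0.0336.

0.0336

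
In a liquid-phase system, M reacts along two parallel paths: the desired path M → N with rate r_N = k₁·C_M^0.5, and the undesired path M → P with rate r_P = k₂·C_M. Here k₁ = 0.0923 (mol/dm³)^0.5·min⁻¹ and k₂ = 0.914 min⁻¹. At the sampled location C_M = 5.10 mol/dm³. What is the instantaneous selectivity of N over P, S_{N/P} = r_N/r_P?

S_{N/P} = r_N/r_P = (k₁·C_M^0.5)/(k₂·C_M) = (k₁/k₂)·C_M^-0.5.
= (0.0923×5.100^0.5) / (0.914×5.100) = 0.2084/4.661 = 0.0447.
The undesired path is higher order in M, so low C_M (CSTR or dilute feed) favours N.

0.0447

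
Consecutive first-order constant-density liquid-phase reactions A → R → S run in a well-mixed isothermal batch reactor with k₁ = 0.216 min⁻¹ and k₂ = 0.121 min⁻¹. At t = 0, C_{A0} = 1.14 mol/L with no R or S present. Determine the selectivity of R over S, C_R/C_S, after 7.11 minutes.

The intermediate concentration in a first-order A→B→C sequence is C_R = k₁C_{A0}(e^(−k₁t) − e^(−k₂t))/(k₂−k₁).
e^(−k₁t) = e^(−0.216×7.11) = e^(−1.536) = 0.2153; e^(−k₂t) = e^(−0.8603) = 0.4230.
C_R = 0.216×1.14/(0.121−0.216) × (0.2153−0.4230) = (-2.592)×(-0.2077) = 0.5385 mol/L.
C_A = C_{A0}e^(−k₁t) = 0.2454 mol/L, so C_S = C_{A0}−C_A−C_R = 0.3561 mol/L; C_R/C_S = 1.51.

1.51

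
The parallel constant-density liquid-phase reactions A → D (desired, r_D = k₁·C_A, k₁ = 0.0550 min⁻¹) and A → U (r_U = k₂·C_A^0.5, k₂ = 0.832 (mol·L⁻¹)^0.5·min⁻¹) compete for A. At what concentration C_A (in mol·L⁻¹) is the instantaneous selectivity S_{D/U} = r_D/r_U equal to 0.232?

S_{D/U} = (k₁/k₂)·C_A^0.5 ⇒ C_A = (S·k₂/k₁)^(2).
= (0.232×0.832/0.0550)^(2) = (3.510)^(2) = 12.3 mol·L⁻¹.

12.3 mol·L⁻¹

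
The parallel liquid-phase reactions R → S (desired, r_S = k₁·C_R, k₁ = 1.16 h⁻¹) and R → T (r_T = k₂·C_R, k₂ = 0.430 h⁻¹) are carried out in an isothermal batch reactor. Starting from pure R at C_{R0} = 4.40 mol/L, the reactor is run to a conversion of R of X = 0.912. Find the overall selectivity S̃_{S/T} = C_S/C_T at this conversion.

C_R = C_{R0}(1−X) = 0.3872 mol/L.
Both paths are first order in R, so the instantaneous fraction to S is constant: dC_S/d(−C_R) = k₁/(k₁+k₂) = 0.7296.
C_S = 0.7296·(C_{R0}−C_R) = 0.7296×4.013 = 2.93 mol/L.
C_T = (C_{R0}−C_R)−C_S = 1.085 mol/L; S̃_{S/T} = 2.928/1.085 = 2.70.

2.70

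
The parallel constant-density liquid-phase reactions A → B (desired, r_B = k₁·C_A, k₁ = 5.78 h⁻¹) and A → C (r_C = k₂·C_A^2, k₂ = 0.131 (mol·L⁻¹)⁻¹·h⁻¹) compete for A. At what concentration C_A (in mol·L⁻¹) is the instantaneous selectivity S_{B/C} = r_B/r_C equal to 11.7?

3.77 mol·L⁻¹

S_{B/C} = (k₁/k₂)·C_A⁻¹ ⇒ C_A = (S·k₂/k₁)^(-1).
= (11.7×0.131/5.78)^(-1) = (0.2652)^(-1) = 3.77 mol·L⁻¹.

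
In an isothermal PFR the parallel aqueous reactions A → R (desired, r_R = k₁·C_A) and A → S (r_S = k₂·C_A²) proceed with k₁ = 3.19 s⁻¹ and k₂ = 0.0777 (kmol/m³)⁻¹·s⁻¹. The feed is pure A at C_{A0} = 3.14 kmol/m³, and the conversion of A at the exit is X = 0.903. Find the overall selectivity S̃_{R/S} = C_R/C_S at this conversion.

24.1

C_A = C_{A0}(1−X) = 0.3046 kmol/m³.
Along a PFR/batch, dC_R/dC_A = −r_R/(r_R+r_S) = −k₁/(k₁+k₂·C_A).
Integrating from C_{A0} to C_A: C_R = (3.19/0.0777)·ln[(3.19+0.0777·3.14)/(3.19+0.0777·0.305)] = 41.06·ln(3.434/3.214) = 2.722 kmol/m³.
C_S = (C_{A0}−C_A)−C_R = 0.1132 kmol/m³; S̃_{R/S} = 2.722/0.1132 = 24.1.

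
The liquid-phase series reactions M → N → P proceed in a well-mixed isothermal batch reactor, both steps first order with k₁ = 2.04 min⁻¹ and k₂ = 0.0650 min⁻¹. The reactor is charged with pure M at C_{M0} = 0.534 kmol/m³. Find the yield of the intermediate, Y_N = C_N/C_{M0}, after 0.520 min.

The intermediate concentration in a first-order A→B→C sequence is C_N = k₁C_{M0}(e^(−k₁t) − e^(−k₂t))/(k₂−k₁).
e^(−k₁t) = e^(−2.04×0.520) = e^(−1.061) = 0.3462; e^(−k₂t) = e^(−0.03380) = 0.9668.
C_N = 2.04×0.534/(0.0650−2.04) × (0.3462−0.9668) = (-0.5516)×(-0.6206) = 0.3423 kmol/m³.
Y_N = C_N/C_{M0} = 0.3423/0.534 = 0.641.

0.641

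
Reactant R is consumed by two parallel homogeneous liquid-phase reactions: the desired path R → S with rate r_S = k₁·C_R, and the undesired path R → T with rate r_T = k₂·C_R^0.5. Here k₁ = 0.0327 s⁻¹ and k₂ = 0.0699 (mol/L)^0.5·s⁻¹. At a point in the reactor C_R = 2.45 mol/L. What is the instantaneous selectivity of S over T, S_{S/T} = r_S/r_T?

0.732

S_{S/T} = r_S/r_T = (k₁·C_R)/(k₂·C_R^0.5) = (k₁/k₂)·C_R^0.5.
= (0.0327×2.450) / (0.0699×2.450^0.5) = 0.08012/0.1094 = 0.732.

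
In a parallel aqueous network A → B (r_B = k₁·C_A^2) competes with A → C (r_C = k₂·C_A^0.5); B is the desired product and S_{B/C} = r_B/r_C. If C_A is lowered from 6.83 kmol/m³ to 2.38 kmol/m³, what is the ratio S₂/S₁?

S_{B/C} = (k₁/k₂)·C_A^1.5, so S₂/S₁ = (C_{A,2}/C_{A,1})^1.5.
= (2.38/6.83)^1.5 = (0.3485)^1.5 = 0.206.
Selectivity toward B falls as C_A falls — high-concentration operation is favoured.

0.206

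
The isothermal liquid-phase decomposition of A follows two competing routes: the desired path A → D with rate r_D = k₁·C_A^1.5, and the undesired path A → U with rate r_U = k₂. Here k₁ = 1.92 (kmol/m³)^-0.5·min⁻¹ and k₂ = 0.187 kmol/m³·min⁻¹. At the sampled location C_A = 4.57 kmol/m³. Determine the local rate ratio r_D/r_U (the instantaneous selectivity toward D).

100

S_{D/U} = r_D/r_U = (k₁·C_A^1.5)/(k₂) = (k₁/k₂)·C_A^1.5.
= (1.92×4.570^1.5) / (0.187) = 18.76/0.1870 = 100.
Since the desired path is higher order in A, keeping C_A high (PFR or concentrated feed) favours D.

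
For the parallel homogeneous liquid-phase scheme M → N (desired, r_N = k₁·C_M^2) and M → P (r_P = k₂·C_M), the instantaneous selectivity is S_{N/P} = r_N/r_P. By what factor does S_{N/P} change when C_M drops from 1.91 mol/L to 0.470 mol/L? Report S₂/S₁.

S_{N/P} = (k₁/k₂)·C_M, so S₂/S₁ = (C_{M,2}/C_{M,1}).
= 0.470/1.91 = 0.246.

0.246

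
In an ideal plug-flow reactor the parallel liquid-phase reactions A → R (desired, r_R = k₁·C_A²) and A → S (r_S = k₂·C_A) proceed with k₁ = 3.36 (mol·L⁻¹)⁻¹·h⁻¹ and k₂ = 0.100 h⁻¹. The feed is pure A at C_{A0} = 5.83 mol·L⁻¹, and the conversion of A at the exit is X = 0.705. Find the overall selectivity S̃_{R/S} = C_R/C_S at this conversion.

113

C_A = C_{A0}(1−X) = 1.720 mol·L⁻¹.
Along a PFR/batch, dC_S/dC_A = −r_S/(r_R+r_S) = −k₂/(k₂+k₁·C_A).
Integrating from C_{A0} to C_A: C_S = (0.100/3.36)·ln[(0.100+3.36·5.83)/(0.100+3.36·1.72)] = 0.02976·ln(19.69/5.879) = 0.03597 mol·L⁻¹.
Then C_R = (C_{A0}−C_A) − C_S = 4.110 − 0.03597 = 4.074 mol·L⁻¹.
S̃_{R/S} = C_R/C_S = 4.074/0.03597 = 113.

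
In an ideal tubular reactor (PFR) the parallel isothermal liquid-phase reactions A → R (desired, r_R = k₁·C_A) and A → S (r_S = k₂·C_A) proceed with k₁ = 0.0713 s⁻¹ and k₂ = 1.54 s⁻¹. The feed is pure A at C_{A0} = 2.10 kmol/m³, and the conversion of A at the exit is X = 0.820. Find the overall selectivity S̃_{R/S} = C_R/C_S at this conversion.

0.0463

C_A = C_{A0}(1−X) = 0.3780 kmol/m³.
Both paths are first order in A, so the instantaneous fraction to R is constant: dC_R/d(−C_A) = k₁/(k₁+k₂) = 0.04425.
C_R = 0.04425·(C_{A0}−C_A) = 0.04425×1.722 = 0.0762 kmol/m³.
C_S = (C_{A0}−C_A)−C_R = 1.646 kmol/m³; S̃_{R/S} = 0.07620/1.646 = 0.0463.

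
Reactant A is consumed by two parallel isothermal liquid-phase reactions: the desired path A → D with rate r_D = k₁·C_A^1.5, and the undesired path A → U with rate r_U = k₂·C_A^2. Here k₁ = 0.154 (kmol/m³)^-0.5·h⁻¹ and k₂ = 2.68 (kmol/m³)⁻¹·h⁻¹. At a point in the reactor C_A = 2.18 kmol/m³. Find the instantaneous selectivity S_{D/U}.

S_{D/U} = r_D/r_U = (k₁·C_A^1.5)/(k₂·C_A^2) = (k₁/k₂)·C_A^-0.5.
= (0.154×2.180^1.5) / (2.68×2.180^2) = 0.4957/12.74 = 0.0389.

0.0389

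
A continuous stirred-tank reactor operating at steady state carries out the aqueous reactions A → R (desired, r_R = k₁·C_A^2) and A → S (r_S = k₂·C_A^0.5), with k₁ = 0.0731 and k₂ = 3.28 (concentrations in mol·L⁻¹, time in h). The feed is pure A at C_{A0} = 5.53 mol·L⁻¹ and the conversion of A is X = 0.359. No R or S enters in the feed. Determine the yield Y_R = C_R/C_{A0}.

0.0465

Exit C_A = C_{A0}(1−X) = 5.53×0.641 = 3.545 mol·L⁻¹.
A CSTR operates uniformly at the exit composition, giving r_R = 0.9185 and r_S = 6.175 (each k·C_A^n at C_A = 3.545).
Fraction of consumed A going to R: r_R/(r_R+r_S) = 0.1295.
C_R = 0.1295·C_{A0}·X = 0.1295×5.53×0.359 = 0.257 mol·L⁻¹; Y_R = C_R/C_{A0} = 0.0465.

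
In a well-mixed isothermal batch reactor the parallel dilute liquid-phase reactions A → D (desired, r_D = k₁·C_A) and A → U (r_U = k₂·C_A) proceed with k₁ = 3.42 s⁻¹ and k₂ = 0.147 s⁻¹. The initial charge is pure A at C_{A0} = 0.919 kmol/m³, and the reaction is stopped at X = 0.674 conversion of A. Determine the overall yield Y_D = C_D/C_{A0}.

C_A = C_{A0}(1−X) = 0.2996 kmol/m³.
Both paths are first order in A, so the instantaneous fraction to D is constant: dC_D/d(−C_A) = k₁/(k₁+k₂) = 0.9588.
C_D = 0.9588·(C_{A0}−C_A) = 0.9588×0.6194 = 0.594 kmol/m³.
Y_D = C_D/C_{A0} = 0.5939/0.919 = 0.646.

0.646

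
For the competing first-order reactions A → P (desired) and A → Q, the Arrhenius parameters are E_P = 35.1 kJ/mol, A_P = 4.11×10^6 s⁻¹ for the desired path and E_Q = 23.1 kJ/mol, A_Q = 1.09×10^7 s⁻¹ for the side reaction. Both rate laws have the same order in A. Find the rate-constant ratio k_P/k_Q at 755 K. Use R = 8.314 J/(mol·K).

With equal orders, S_{P/Q} = k_P/k_Q = (A_P/A_Q)·exp[(E_Q−E_P)/(RT)].
(E_Q−E_P)/(RT) = (23.1−35.1)×10³/(8.314×755) = -12000/6277 = -1.912.
k_P/k_Q = (4.11×10^6/1.09×10^7)·exp(-1.912) = 0.3771 × 0.1478 = 0.0557.
Since E_P > E_Q, raising the temperature improves selectivity toward P.

0.0557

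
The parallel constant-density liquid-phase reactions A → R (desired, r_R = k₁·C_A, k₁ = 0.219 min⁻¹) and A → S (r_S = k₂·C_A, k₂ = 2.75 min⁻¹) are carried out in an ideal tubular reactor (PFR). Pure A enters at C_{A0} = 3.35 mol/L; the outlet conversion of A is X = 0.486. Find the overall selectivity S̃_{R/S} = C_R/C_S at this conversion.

C_A = C_{A0}(1−X) = 1.722 mol/L.
Both paths are first order in A, so the instantaneous fraction to R is constant: dC_R/d(−C_A) = k₁/(k₁+k₂) = 0.07376.
C_R = 0.07376·(C_{A0}−C_A) = 0.07376×1.628 = 0.120 mol/L.
C_S = (C_{A0}−C_A)−C_R = 1.508 mol/L; S̃_{R/S} = 0.1201/1.508 = 0.0796.

0.0796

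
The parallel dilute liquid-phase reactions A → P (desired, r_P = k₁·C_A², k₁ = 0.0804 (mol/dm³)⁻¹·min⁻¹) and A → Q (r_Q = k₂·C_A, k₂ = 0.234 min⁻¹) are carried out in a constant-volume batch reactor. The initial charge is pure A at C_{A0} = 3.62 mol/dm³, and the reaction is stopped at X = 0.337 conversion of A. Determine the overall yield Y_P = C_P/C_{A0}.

0.171

C_A = C_{A0}(1−X) = 2.400 mol/dm³.
Along a PFR/batch, dC_Q/dC_A = −r_Q/(r_P+r_Q) = −k₂/(k₂+k₁·C_A).
Integrating from C_{A0} to C_A: C_Q = (0.234/0.0804)·ln[(0.234+0.0804·3.62)/(0.234+0.0804·2.40)] = 2.910·ln(0.5250/0.4270) = 0.6018 mol/dm³.
Then C_P = (C_{A0}−C_A) − C_Q = 1.220 − 0.6018 = 0.6181 mol/dm³.
Y_P = C_P/C_{A0} = 0.6181/3.62 = 0.171.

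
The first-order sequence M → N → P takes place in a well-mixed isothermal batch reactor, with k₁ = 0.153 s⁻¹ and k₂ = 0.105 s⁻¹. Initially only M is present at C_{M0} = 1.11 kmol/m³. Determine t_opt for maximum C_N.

Setting dC_N/dt = 0 gives t_opt = ln(k₂/k₁)/(k₂−k₁).
= ln(0.105/0.153)/(0.105−0.153) = ln(0.6863)/-0.04800 = -0.3765/-0.04800 = 7.84 s.

7.84 s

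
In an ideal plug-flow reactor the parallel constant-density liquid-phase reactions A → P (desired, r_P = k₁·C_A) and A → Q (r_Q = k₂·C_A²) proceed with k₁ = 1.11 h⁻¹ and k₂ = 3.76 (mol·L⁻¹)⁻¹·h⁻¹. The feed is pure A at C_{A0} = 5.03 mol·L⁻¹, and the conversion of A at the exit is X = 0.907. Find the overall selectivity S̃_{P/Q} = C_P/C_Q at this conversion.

0.144

C_A = C_{A0}(1−X) = 0.4678 mol·L⁻¹.
Along a PFR/batch, dC_P/dC_A = −r_P/(r_P+r_Q) = −k₁/(k₁+k₂·C_A).
Integrating from C_{A0} to C_A: C_P = (1.11/3.76)·ln[(1.11+3.76·5.03)/(1.11+3.76·0.468)] = 0.2952·ln(20.02/2.869) = 0.5736 mol·L⁻¹.
C_Q = (C_{A0}−C_A)−C_P = 3.989 mol·L⁻¹; S̃_{P/Q} = 0.5736/3.989 = 0.144.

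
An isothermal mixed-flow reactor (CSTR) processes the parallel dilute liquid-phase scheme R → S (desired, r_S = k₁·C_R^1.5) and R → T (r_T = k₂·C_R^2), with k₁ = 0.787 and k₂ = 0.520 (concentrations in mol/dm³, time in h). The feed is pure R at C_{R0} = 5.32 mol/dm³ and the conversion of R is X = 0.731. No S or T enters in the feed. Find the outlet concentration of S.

2.17 mol/dm³

Exit C_R = C_{R0}(1−X) = 5.32×0.269 = 1.431 mol/dm³.
A CSTR operates uniformly at the exit composition, giving r_S = 1.347 and r_T = 1.065 (each k·C_R^n at C_R = 1.431).
Fraction of consumed R going to S: r_S/(r_S+r_T) = 0.5585.
C_S = 0.5585·C_{R0}·X = 0.5585×5.32×0.731 = 2.17 mol/dm³.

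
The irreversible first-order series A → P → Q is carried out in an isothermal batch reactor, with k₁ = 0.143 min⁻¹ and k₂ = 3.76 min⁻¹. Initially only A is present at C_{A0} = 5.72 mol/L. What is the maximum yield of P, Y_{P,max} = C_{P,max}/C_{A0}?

For a first-order series the maximum intermediate yield is C_{P,max}/C_{A0} = (k₁/k₂)^[k₂/(k₂−k₁)].
= (0.143/3.76)^(3.76/(3.76−0.143)) = (0.03803)^(1.040) = 0.03342.

0.0334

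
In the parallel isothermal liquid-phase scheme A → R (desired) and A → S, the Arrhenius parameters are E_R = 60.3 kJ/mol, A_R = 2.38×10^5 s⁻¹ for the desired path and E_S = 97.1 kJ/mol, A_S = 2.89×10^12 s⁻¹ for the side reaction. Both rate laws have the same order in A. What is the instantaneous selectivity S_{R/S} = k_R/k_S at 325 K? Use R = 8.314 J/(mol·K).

With equal orders, S_{R/S} = k_R/k_S = (A_R/A_S)·exp[(E_S−E_R)/(RT)].
(E_S−E_R)/(RT) = (97.1−60.3)×10³/(8.314×325) = 36800/2702 = 13.62.
k_R/k_S = (2.38×10^5/2.89×10^12)·exp(13.62) = 8.235×10^-8 × 8.218×10^5 = 0.0677.

0.0677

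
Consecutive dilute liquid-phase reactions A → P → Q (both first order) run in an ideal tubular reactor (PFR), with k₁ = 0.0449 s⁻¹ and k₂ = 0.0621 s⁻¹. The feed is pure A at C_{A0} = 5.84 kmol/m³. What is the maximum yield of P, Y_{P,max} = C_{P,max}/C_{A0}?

0.310

For a first-order series the maximum intermediate yield is C_{P,max}/C_{A0} = (k₁/k₂)^[k₂/(k₂−k₁)].
= (0.0449/0.0621)^(0.0621/(0.0621−0.0449)) = (0.7230)^(3.610) = 0.3101.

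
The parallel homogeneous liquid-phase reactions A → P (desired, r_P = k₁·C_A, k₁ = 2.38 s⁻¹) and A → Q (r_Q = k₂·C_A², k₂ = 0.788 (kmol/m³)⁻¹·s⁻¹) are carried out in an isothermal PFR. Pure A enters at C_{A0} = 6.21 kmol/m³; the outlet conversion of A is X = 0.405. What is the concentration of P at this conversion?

C_A = C_{A0}(1−X) = 3.695 kmol/m³.
Along a PFR/batch, dC_P/dC_A = −r_P/(r_P+r_Q) = −k₁/(k₁+k₂·C_A).
Integrating from C_{A0} to C_A: C_P = (2.38/0.788)·ln[(2.38+0.788·6.21)/(2.38+0.788·3.69)] = 3.020·ln(7.273/5.292) = 0.9608 kmol/m³.

0.961 kmol/m³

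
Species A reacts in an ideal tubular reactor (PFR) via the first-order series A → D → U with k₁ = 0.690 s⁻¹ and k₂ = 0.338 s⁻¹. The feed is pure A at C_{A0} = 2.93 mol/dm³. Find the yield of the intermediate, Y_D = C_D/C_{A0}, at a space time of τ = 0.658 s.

0.324

Solving the coupled first-order balances gives C_D(τ) = [k₁/(k₂−k₁)]·C_{A0}·(e^(−k₁τ) − e^(−k₂τ)).
e^(−k₁τ) = e^(−0.690×0.658) = e^(−0.4540) = 0.6351; e^(−k₂τ) = e^(−0.2224) = 0.8006.
C_D = 0.690×2.93/(0.338−0.690) × (0.6351−0.8006) = (-5.743)×(-0.1655) = 0.9507 mol/dm³.
Y_D = C_D/C_{A0} = 0.9507/2.93 = 0.324.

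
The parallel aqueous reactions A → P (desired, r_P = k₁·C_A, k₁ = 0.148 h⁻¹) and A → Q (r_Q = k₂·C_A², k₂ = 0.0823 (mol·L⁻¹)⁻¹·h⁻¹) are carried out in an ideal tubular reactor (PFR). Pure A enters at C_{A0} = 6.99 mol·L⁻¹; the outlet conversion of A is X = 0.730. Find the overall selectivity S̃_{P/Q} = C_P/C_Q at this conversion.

0.441

C_A = C_{A0}(1−X) = 1.887 mol·L⁻¹.
Along a PFR/batch, dC_P/dC_A = −r_P/(r_P+r_Q) = −k₁/(k₁+k₂·C_A).
Integrating from C_{A0} to C_A: C_P = (0.148/0.0823)·ln[(0.148+0.0823·6.99)/(0.148+0.0823·1.89)] = 1.798·ln(0.7233/0.3033) = 1.563 mol·L⁻¹.
C_Q = (C_{A0}−C_A)−C_P = 3.540 mol·L⁻¹; S̃_{P/Q} = 1.563/3.540 = 0.441.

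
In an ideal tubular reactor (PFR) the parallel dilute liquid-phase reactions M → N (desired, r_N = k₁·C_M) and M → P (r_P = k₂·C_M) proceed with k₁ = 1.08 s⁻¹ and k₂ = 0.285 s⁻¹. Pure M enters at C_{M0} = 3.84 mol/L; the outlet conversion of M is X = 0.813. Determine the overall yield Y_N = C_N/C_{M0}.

0.643

C_M = C_{M0}(1−X) = 0.7181 mol/L.
Both paths are first order in M, so the instantaneous fraction to N is constant: dC_N/d(−C_M) = k₁/(k₁+k₂) = 0.7912.
C_N = 0.7912·(C_{M0}−C_M) = 0.7912×3.122 = 2.47 mol/L.
Y_N = C_N/C_{M0} = 2.470/3.84 = 0.643.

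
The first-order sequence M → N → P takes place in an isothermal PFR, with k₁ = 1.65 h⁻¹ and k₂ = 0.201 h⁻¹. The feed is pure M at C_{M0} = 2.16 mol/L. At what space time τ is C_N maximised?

1.45 h

Setting dC_N/dτ = 0 gives τ_opt = ln(k₂/k₁)/(k₂−k₁).
= ln(0.201/1.65)/(0.201−1.65) = ln(0.1218)/-1.449 = -2.105/-1.449 = 1.45 h.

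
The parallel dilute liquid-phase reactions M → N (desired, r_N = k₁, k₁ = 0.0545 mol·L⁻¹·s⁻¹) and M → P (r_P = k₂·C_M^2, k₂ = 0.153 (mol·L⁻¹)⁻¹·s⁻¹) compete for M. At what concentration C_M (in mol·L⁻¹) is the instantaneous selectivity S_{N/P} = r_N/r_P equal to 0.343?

S_{N/P} = (k₁/k₂)·C_M^-2 ⇒ C_M = (S·k₂/k₁)^(-0.5).
= (0.343×0.153/0.0545)^(-0.5) = (0.9629)^(-0.5) = 1.02 mol·L⁻¹.

1.02 mol·L⁻¹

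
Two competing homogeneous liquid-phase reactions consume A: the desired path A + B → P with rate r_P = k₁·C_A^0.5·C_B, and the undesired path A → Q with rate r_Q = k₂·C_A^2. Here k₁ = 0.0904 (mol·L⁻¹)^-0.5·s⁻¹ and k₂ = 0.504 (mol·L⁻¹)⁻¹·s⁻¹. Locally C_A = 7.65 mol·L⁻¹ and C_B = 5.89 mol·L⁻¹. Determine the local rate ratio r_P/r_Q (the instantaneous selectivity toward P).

0.0499

S_{P/Q} = r_P/r_Q = (k₁·C_A^0.5·C_B)/(k₂·C_A^2) = (k₁/k₂)·C_A^-1.5·C_B.
= (0.0904×7.650^0.5×5.890) / (0.504×7.650^2) = 1.473/29.50 = 0.0499.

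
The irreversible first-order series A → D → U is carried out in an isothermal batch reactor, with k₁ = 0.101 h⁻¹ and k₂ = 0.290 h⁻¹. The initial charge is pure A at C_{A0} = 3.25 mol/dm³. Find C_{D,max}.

Evaluating C_D at t_opt = ln(k₂/k₁)/(k₂−k₁) gives C_{D,max}/C_{A0} = (k₁/k₂)^[k₂/(k₂−k₁)].
= (0.101/0.290)^(0.290/(0.290−0.101)) = (0.3483)^(1.534) = 0.1982.
C_{D,max} = 0.1982×3.25 = 0.644 mol/dm³.

0.644 mol/dm³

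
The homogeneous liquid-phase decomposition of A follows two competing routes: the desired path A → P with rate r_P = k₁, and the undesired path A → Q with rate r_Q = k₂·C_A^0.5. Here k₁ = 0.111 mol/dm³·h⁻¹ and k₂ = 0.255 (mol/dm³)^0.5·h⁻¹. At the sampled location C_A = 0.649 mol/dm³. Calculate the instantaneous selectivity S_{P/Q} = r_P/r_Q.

0.540

S_{P/Q} = r_P/r_Q = (k₁)/(k₂·C_A^0.5) = (k₁/k₂)·C_A^-0.5.
= (0.111) / (0.255×0.6490^0.5) = 0.1110/0.2054 = 0.540.
The undesired path is higher order in A, so low C_A (CSTR or dilute feed) favours P.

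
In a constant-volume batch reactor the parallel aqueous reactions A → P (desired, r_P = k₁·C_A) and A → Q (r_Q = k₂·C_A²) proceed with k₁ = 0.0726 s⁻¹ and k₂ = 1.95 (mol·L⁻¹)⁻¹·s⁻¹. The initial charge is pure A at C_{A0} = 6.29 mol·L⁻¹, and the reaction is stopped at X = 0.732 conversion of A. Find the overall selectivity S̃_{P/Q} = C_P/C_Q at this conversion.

0.0106

C_A = C_{A0}(1−X) = 1.686 mol·L⁻¹.
Along a PFR/batch, dC_P/dC_A = −r_P/(r_P+r_Q) = −k₁/(k₁+k₂·C_A).
Integrating from C_{A0} to C_A: C_P = (0.0726/1.95)·ln[(0.0726+1.95·6.29)/(0.0726+1.95·1.69)] = 0.03723·ln(12.34/3.360) = 0.04843 mol·L⁻¹.
C_Q = (C_{A0}−C_A)−C_P = 4.556 mol·L⁻¹; S̃_{P/Q} = 0.04843/4.556 = 0.0106.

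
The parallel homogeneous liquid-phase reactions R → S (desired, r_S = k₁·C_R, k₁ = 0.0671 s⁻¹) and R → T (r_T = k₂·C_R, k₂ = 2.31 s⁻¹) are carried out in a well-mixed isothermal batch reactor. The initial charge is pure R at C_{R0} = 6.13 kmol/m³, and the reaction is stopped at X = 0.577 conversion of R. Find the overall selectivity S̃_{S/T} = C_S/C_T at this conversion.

0.0290

C_R = C_{R0}(1−X) = 2.593 kmol/m³.
Both paths are first order in R, so the instantaneous fraction to S is constant: dC_S/d(−C_R) = k₁/(k₁+k₂) = 0.02823.
C_S = 0.02823·(C_{R0}−C_R) = 0.02823×3.537 = 0.0998 kmol/m³.
C_T = (C_{R0}−C_R)−C_S = 3.437 kmol/m³; S̃_{S/T} = 0.09984/3.437 = 0.0290.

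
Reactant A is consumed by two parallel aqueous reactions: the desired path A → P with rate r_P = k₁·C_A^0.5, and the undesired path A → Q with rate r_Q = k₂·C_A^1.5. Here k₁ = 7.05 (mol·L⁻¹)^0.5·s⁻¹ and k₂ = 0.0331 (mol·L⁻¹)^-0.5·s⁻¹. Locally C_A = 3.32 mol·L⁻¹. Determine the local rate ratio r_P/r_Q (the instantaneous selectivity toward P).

S_{P/Q} = r_P/r_Q = (k₁·C_A^0.5)/(k₂·C_A^1.5) = (k₁/k₂)·C_A⁻¹.
= (7.05×3.320^0.5) / (0.0331×3.320^1.5) = 12.85/0.2002 = 64.2.
The undesired path is higher order in A, so low C_A (CSTR or dilute feed) favours P.

64.2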